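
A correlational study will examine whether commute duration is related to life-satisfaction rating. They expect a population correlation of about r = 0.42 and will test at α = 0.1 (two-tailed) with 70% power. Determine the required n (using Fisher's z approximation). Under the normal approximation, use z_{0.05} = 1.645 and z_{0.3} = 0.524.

n = 27

Fisher's z: C = ½·ln((1+r)/(1−r)) = ½·ln(2.4483) = 0.4477.
n = ((z_{α/2} + z_β)/C)² + 3.
(1.645 + 0.524) / 0.4477 = 2.169 / 0.4477 = 4.845.
n = 4.845² + 3 = 23.47 + 3 = 26.5.
Round up.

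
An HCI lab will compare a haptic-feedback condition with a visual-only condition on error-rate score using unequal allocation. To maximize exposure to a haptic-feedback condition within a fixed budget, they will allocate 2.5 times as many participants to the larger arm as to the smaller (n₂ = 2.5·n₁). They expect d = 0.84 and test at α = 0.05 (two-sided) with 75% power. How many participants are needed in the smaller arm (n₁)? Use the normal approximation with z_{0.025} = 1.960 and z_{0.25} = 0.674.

n₁ = 14

With allocation ratio k = n₂/n₁ = 2.5, Var(x̄₁−x̄₂) = σ²(1/n₁ + 1/(k·n₁)) = σ²·(k+1)/(k·n₁).
So n₁ = (1 + 1/k)·((z_{α/2} + z_β)/d)² = 1.400 × (2.634/0.84)².
n₁ = 1.400 × 9.83 = 13.8.
Round up: n₁ = 14, giving n₂ = 2.5 × 14 = 35.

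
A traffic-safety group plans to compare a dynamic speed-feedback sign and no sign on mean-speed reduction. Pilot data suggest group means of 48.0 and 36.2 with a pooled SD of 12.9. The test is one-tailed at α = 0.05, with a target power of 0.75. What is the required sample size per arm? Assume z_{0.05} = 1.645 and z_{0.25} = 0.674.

n = 13 per group

Cohen's d = |M₁ − M₂| / SD_pooled = |48.0 − 36.2| / 12.9 = 11.8 / 12.9 = 0.915.
For two independent groups with equal n: n = 2·((z_{α} + z_β) / d)².
z_{α} + z_β = 1.645 + 0.674 = 2.319.
n = 2 × (2.319 / 0.915)² = 2 × 2.534² = 2 × 6.42 = 12.8.
Round up to the next whole participant.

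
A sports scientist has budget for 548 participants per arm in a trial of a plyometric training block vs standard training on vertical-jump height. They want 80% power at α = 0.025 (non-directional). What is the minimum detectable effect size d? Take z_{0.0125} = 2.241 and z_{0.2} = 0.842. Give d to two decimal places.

For two independent groups of n = 548 each: d_min = (z_{α/2} + z_β)·√(2/n).
z-sum = 2.241 + 0.842 = 3.083.
d_min = 3.083 × √(2/548) = 3.083 × 0.0604 = 0.186.

d_min ≈ 0.19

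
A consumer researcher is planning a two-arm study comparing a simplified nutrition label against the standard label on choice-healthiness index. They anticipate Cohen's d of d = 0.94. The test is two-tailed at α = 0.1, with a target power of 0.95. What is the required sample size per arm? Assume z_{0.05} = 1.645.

For two independent groups with equal n: n = 2·((z_{α/2} + z_β) / d)².
z_{α/2} + z_β = 1.645 + 1.645 = 3.290.
n = 2 × (3.290 / 0.94)² = 2 × 3.500² = 2 × 12.25 = 24.5.
Round up to the next whole participant.

n = 25 per group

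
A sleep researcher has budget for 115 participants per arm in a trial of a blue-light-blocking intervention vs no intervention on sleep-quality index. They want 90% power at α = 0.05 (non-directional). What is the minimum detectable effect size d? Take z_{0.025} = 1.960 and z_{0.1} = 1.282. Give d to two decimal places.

d_min ≈ 0.43

For two independent groups of n = 115 each: d_min = (z_{α/2} + z_β)·√(2/n).
z-sum = 1.960 + 1.282 = 3.242.
d_min = 3.242 × √(2/115) = 3.242 × 0.1319 = 0.428.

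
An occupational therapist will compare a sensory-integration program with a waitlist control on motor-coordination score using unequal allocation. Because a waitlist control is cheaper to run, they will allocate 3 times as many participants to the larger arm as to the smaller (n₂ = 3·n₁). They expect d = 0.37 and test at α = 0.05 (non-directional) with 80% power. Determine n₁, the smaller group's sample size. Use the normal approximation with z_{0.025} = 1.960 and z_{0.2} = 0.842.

n₁ = 77

With allocation ratio k = n₂/n₁ = 3, Var(x̄₁−x̄₂) = σ²(1/n₁ + 1/(k·n₁)) = σ²·(k+1)/(k·n₁).
So n₁ = (1 + 1/k)·((z_{α/2} + z_β)/d)² = 1.333 × (2.802/0.37)².
n₁ = 1.333 × 57.35 = 76.5.
Round up: n₁ = 77, giving n₂ = 3 × 77 = 231.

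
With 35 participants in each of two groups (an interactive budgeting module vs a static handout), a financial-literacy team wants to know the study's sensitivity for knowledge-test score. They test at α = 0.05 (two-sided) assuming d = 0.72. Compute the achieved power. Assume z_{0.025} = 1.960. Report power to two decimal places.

power ≈ 0.85

For two equal groups, power = Φ(d·√(n/2) − z_{α/2}).
d·√(n/2) = 0.72 × √(35/2) = 0.72 × 4.183 = 3.012.
z_β = 3.012 − 1.960 = 1.052.
Power = Φ(1.052) = 0.854.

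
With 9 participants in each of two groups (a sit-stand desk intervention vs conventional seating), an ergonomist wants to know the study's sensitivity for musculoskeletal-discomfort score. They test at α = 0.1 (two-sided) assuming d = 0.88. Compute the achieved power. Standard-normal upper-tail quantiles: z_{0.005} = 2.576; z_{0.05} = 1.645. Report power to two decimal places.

power ≈ 0.59

For two equal groups, power = Φ(d·√(n/2) − z_{α/2}).
d·√(n/2) = 0.88 × √(9/2) = 0.88 × 2.121 = 1.867.
z_β = 1.867 − 1.645 = 0.222.
Power = Φ(0.222) = 0.588.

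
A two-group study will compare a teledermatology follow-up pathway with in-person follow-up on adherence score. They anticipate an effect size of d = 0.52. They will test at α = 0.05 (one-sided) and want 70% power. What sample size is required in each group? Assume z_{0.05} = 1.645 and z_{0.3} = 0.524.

For two independent groups with equal n: n = 2·((z_{α} + z_β) / d)².
z_{α} + z_β = 1.645 + 0.524 = 2.169.
n = 2 × (2.169 / 0.52)² = 2 × 4.171² = 2 × 17.40 = 34.8.
Round up to the next whole participant.

n = 35 per group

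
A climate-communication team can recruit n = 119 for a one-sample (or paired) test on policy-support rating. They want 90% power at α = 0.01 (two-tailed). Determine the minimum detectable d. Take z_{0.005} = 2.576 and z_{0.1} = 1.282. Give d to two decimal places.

For a single sample (or paired design) of n = 119: d_min = (z_{α/2} + z_β)/√n.
z-sum = 2.576 + 1.282 = 3.858.
d_min = 3.858 / √119 = 3.858 / 10.909 = 0.354.

d_min ≈ 0.35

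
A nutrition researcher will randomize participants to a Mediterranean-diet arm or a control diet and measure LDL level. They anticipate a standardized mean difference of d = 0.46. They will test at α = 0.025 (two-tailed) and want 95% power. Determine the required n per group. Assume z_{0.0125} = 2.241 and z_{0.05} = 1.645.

n = 143 per group

For two independent groups with equal n: n = 2·((z_{α/2} + z_β) / d)².
z_{α/2} + z_β = 2.241 + 1.645 = 3.886.
n = 2 × (3.886 / 0.46)² = 2 × 8.448² = 2 × 71.37 = 142.7.
Round up to the next whole participant.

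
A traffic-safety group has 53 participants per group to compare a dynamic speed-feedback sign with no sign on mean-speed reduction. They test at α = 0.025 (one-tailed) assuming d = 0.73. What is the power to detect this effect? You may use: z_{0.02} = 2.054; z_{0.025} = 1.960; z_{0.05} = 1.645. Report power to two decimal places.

power ≈ 0.96

For two equal groups, power = Φ(d·√(n/2) − z_{α}).
d·√(n/2) = 0.73 × √(53/2) = 0.73 × 5.148 = 3.758.
z_β = 3.758 − 1.960 = 1.798.
Power = Φ(1.798) = 0.964.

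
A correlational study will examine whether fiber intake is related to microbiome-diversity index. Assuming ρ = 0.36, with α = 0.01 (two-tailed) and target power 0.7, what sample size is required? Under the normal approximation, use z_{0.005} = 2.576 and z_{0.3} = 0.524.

Fisher's z: C = ½·ln((1+r)/(1−r)) = ½·ln(2.1250) = 0.3769.
n = ((z_{α/2} + z_β)/C)² + 3.
(2.576 + 0.524) / 0.3769 = 3.100 / 0.3769 = 8.225.
n = 8.225² + 3 = 67.65 + 3 = 70.7.
Round up.

n = 71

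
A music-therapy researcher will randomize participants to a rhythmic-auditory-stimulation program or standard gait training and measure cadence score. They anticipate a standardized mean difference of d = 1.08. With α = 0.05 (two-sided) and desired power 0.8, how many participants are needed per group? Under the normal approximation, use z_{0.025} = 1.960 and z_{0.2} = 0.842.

n = 14 per group

For two independent groups with equal n: n = 2·((z_{α/2} + z_β) / d)².
z_{α/2} + z_β = 1.960 + 0.842 = 2.802.
n = 2 × (2.802 / 1.08)² = 2 × 2.594² = 2 × 6.73 = 13.5.
Round up to the next whole participant.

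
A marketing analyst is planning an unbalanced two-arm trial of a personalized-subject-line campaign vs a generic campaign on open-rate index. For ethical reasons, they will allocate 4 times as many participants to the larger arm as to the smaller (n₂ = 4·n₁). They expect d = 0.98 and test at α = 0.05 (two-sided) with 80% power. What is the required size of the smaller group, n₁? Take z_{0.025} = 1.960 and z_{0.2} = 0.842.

With allocation ratio k = n₂/n₁ = 4, Var(x̄₁−x̄₂) = σ²(1/n₁ + 1/(k·n₁)) = σ²·(k+1)/(k·n₁).
So n₁ = (1 + 1/k)·((z_{α/2} + z_β)/d)² = 1.250 × (2.802/0.98)².
n₁ = 1.250 × 8.17 = 10.2.
Round up: n₁ = 11, giving n₂ = 4 × 11 = 44.

n₁ = 11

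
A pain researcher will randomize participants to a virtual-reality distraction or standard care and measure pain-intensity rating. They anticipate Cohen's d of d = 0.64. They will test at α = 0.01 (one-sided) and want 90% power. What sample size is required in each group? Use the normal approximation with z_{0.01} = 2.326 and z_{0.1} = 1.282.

n = 64 per group

For two independent groups with equal n: n = 2·((z_{α} + z_β) / d)².
z_{α} + z_β = 2.326 + 1.282 = 3.608.
n = 2 × (3.608 / 0.64)² = 2 × 5.638² = 2 × 31.78 = 63.6.
Round up to the next whole participant.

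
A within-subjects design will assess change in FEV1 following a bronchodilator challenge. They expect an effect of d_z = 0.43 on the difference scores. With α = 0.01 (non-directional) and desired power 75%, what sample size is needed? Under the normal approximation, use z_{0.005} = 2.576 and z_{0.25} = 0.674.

For a paired (one-sample on differences) test: n = ((z_{α/2} + z_β) / d)².
z_{α/2} + z_β = 2.576 + 0.674 = 3.250.
n = (3.250 / 0.43)² = 7.558² = 57.13.
Round up.

n = 58 pairs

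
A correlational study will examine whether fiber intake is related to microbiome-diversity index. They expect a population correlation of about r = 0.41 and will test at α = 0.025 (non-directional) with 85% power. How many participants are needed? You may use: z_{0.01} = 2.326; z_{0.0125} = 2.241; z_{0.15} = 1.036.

Fisher's z: C = ½·ln((1+r)/(1−r)) = ½·ln(2.3898) = 0.4356.
n = ((z_{α/2} + z_β)/C)² + 3.
(2.241 + 1.036) / 0.4356 = 3.277 / 0.4356 = 7.523.
n = 7.523² + 3 = 56.59 + 3 = 59.6.
Round up.

n = 60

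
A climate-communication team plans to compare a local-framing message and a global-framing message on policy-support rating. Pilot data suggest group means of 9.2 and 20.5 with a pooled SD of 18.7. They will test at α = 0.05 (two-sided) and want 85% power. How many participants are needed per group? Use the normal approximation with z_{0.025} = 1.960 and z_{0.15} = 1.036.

Cohen's d = |M₁ − M₂| / SD_pooled = |9.2 − 20.5| / 18.7 = 11.3 / 18.7 = 0.604.
For two independent groups with equal n: n = 2·((z_{α/2} + z_β) / d)².
z_{α/2} + z_β = 1.960 + 1.036 = 2.996.
n = 2 × (2.996 / 0.604)² = 2 × 4.960² = 2 × 24.60 = 49.2.
Round up to the next whole participant.

n = 50 per group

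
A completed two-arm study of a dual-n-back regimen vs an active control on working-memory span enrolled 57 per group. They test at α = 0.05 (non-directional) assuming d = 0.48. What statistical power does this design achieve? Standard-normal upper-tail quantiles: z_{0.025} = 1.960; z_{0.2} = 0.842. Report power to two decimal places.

For two equal groups, power = Φ(d·√(n/2) − z_{α/2}).
d·√(n/2) = 0.48 × √(57/2) = 0.48 × 5.339 = 2.562.
z_β = 2.562 − 1.960 = 0.602.
Power = Φ(0.602) = 0.727.

power ≈ 0.73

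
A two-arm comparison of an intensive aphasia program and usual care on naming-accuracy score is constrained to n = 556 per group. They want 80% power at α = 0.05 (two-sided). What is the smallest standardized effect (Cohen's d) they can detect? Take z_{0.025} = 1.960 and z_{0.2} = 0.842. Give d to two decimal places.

For two independent groups of n = 556 each: d_min = (z_{α/2} + z_β)·√(2/n).
z-sum = 1.960 + 0.842 = 2.802.
d_min = 2.802 × √(2/556) = 2.802 × 0.0600 = 0.168.

d_min ≈ 0.17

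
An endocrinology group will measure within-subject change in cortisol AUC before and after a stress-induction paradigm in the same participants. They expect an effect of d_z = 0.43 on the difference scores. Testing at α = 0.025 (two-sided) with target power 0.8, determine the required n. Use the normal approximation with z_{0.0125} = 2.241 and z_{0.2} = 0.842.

n = 52 pairs

For a paired (one-sample on differences) test: n = ((z_{α/2} + z_β) / d)².
z_{α/2} + z_β = 2.241 + 0.842 = 3.083.
n = (3.083 / 0.43)² = 7.170² = 51.41.
Round up.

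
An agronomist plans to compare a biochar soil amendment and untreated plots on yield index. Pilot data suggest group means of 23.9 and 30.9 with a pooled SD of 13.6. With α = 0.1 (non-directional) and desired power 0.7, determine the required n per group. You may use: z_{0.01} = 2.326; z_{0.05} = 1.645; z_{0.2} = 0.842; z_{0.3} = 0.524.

n = 36 per group

Cohen's d = |M₁ − M₂| / SD_pooled = |23.9 − 30.9| / 13.6 = 7.0 / 13.6 = 0.515.
For two independent groups with equal n: n = 2·((z_{α/2} + z_β) / d)².
z_{α/2} + z_β = 1.645 + 0.524 = 2.169.
n = 2 × (2.169 / 0.515)² = 2 × 4.212² = 2 × 17.74 = 35.5.
Round up to the next whole participant.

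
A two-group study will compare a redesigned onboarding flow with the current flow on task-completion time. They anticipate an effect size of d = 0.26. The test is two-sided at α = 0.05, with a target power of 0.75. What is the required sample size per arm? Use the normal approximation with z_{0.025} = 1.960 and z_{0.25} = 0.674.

For two independent groups with equal n: n = 2·((z_{α/2} + z_β) / d)².
z_{α/2} + z_β = 1.960 + 0.674 = 2.634.
n = 2 × (2.634 / 0.26)² = 2 × 10.131² = 2 × 102.63 = 205.3.
Round up to the next whole participant.

n = 206 per group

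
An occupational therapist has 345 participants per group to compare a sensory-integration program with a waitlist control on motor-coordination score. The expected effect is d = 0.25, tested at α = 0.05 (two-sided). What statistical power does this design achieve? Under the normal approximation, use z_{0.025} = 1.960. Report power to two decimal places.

For two equal groups, power = Φ(d·√(n/2) − z_{α/2}).
d·√(n/2) = 0.25 × √(345/2) = 0.25 × 13.134 = 3.283.
z_β = 3.283 − 1.960 = 1.323.
Power = Φ(1.323) = 0.907.

power ≈ 0.91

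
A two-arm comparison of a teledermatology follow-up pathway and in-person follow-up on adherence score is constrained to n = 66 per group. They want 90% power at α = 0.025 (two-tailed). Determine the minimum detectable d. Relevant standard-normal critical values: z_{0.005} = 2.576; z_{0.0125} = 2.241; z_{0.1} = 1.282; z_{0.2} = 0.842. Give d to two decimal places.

For two independent groups of n = 66 each: d_min = (z_{α/2} + z_β)·√(2/n).
z-sum = 2.241 + 1.282 = 3.523.
d_min = 3.523 × √(2/66) = 3.523 × 0.1741 = 0.613.

d_min ≈ 0.61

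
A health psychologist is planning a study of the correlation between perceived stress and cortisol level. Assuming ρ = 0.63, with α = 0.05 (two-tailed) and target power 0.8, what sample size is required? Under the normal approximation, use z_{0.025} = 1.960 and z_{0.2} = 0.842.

n = 18

Fisher's z: C = ½·ln((1+r)/(1−r)) = ½·ln(4.4054) = 0.7414.
n = ((z_{α/2} + z_β)/C)² + 3.
(1.960 + 0.842) / 0.7414 = 2.802 / 0.7414 = 3.779.
n = 3.779² + 3 = 14.28 + 3 = 17.3.
Round up.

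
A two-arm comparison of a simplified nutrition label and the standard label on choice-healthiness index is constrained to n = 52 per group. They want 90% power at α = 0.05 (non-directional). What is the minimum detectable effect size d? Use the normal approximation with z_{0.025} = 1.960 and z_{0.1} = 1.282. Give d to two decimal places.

d_min ≈ 0.64

For two independent groups of n = 52 each: d_min = (z_{α/2} + z_β)·√(2/n).
z-sum = 1.960 + 1.282 = 3.242.
d_min = 3.242 × √(2/52) = 3.242 × 0.1961 = 0.636.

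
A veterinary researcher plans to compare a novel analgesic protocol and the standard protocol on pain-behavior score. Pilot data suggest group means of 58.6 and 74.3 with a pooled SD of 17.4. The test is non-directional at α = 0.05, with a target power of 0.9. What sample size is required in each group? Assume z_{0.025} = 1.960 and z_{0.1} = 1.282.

Cohen's d = |M₁ − M₂| / SD_pooled = |58.6 − 74.3| / 17.4 = 15.7 / 17.4 = 0.902.
For two independent groups with equal n: n = 2·((z_{α/2} + z_β) / d)².
z_{α/2} + z_β = 1.960 + 1.282 = 3.242.
n = 2 × (3.242 / 0.902)² = 2 × 3.594² = 2 × 12.92 = 25.8.
Round up to the next whole participant.

n = 26 per group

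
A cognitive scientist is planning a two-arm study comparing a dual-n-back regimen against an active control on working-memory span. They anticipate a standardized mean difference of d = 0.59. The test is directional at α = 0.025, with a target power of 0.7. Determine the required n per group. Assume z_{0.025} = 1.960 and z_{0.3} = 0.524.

n = 36 per group

For two independent groups with equal n: n = 2·((z_{α} + z_β) / d)².
z_{α} + z_β = 1.960 + 0.524 = 2.484.
n = 2 × (2.484 / 0.59)² = 2 × 4.210² = 2 × 17.73 = 35.5.
Round up to the next whole participant.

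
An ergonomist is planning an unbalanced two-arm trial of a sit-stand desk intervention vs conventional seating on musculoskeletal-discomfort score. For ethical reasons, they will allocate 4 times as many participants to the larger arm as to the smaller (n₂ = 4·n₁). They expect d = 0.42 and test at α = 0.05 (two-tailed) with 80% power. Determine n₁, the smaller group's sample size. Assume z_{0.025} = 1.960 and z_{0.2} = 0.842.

n₁ = 56

With allocation ratio k = n₂/n₁ = 4, Var(x̄₁−x̄₂) = σ²(1/n₁ + 1/(k·n₁)) = σ²·(k+1)/(k·n₁).
So n₁ = (1 + 1/k)·((z_{α/2} + z_β)/d)² = 1.250 × (2.802/0.42)².
n₁ = 1.250 × 44.51 = 55.6.
Round up: n₁ = 56, giving n₂ = 4 × 56 = 224.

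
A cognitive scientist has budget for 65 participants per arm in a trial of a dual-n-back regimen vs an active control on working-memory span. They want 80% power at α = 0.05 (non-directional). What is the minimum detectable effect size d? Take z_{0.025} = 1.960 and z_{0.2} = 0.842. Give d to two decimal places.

For two independent groups of n = 65 each: d_min = (z_{α/2} + z_β)·√(2/n).
z-sum = 1.960 + 0.842 = 2.802.
d_min = 2.802 × √(2/65) = 2.802 × 0.1754 = 0.492.

d_min ≈ 0.49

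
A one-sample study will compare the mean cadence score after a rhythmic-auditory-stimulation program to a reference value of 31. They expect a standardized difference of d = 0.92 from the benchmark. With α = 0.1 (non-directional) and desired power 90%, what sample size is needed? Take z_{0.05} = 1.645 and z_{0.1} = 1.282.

n = 11

For a one-sample test: n = ((z_{α/2} + z_β) / d)².
z_{α/2} + z_β = 1.645 + 1.282 = 2.927.
n = (2.927 / 0.92)² = 3.182² = 10.12.
Round up.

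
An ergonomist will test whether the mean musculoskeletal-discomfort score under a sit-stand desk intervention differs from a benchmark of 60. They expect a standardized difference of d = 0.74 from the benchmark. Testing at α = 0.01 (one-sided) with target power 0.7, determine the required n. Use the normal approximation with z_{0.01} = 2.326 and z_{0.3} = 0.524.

For a one-sample test: n = ((z_{α} + z_β) / d)².
z_{α} + z_β = 2.326 + 0.524 = 2.850.
n = (2.850 / 0.74)² = 3.851² = 14.83.
Round up.

n = 15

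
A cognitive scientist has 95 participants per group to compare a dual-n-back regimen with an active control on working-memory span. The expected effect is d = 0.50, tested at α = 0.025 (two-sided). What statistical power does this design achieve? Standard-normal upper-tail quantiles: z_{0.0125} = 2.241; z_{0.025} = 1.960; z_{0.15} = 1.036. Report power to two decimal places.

power ≈ 0.89

For two equal groups, power = Φ(d·√(n/2) − z_{α/2}).
d·√(n/2) = 0.50 × √(95/2) = 0.50 × 6.892 = 3.446.
z_β = 3.446 − 2.241 = 1.205.
Power = Φ(1.205) = 0.886.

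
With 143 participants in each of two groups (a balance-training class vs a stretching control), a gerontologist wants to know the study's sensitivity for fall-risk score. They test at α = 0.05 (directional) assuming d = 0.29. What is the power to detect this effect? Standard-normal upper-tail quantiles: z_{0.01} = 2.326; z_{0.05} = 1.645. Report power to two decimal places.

power ≈ 0.79

For two equal groups, power = Φ(d·√(n/2) − z_{α}).
d·√(n/2) = 0.29 × √(143/2) = 0.29 × 8.456 = 2.452.
z_β = 2.452 − 1.645 = 0.807.
Power = Φ(0.807) = 0.790.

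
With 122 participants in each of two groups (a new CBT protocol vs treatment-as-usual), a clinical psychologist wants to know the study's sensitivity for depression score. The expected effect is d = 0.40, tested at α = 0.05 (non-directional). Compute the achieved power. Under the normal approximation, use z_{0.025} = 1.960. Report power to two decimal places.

For two equal groups, power = Φ(d·√(n/2) − z_{α/2}).
d·√(n/2) = 0.40 × √(122/2) = 0.40 × 7.810 = 3.124.
z_β = 3.124 − 1.960 = 1.164.
Power = Φ(1.164) = 0.878.

power ≈ 0.88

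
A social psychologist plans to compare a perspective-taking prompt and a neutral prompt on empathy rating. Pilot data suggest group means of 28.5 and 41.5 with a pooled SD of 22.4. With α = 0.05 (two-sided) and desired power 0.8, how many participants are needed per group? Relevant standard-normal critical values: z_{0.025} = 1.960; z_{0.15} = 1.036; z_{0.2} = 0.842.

n = 47 per group

Cohen's d = |M₁ − M₂| / SD_pooled = |28.5 − 41.5| / 22.4 = 13.0 / 22.4 = 0.580.
For two independent groups with equal n: n = 2·((z_{α/2} + z_β) / d)².
z_{α/2} + z_β = 1.960 + 0.842 = 2.802.
n = 2 × (2.802 / 0.580)² = 2 × 4.831² = 2 × 23.34 = 46.7.
Round up to the next whole participant.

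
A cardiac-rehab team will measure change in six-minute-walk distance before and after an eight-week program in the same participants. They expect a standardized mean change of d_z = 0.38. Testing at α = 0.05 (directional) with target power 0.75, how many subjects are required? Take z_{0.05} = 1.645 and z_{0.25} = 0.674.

For a paired (one-sample on differences) test: n = ((z_{α} + z_β) / d)².
z_{α} + z_β = 1.645 + 0.674 = 2.319.
n = (2.319 / 0.38)² = 6.103² = 37.24.
Round up.

n = 38 pairs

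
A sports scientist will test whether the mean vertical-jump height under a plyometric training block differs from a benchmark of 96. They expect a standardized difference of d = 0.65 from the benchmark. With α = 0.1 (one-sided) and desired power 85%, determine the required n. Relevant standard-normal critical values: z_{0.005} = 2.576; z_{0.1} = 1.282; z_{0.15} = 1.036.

n = 13

For a one-sample test: n = ((z_{α} + z_β) / d)².
z_{α} + z_β = 1.282 + 1.036 = 2.318.
n = (2.318 / 0.65)² = 3.566² = 12.72.
Round up.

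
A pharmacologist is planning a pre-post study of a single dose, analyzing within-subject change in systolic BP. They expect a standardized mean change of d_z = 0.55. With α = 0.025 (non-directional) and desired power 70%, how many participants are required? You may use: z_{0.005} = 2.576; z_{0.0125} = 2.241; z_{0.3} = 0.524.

n = 26 pairs

For a paired (one-sample on differences) test: n = ((z_{α/2} + z_β) / d)².
z_{α/2} + z_β = 2.241 + 0.524 = 2.765.
n = (2.765 / 0.55)² = 5.027² = 25.27.
Round up.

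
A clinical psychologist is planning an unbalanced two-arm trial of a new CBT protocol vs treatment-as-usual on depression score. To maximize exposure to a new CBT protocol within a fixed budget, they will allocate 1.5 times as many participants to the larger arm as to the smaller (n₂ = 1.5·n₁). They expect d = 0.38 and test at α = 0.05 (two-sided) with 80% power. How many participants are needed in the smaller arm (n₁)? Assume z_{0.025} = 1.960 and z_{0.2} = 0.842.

n₁ = 91

With allocation ratio k = n₂/n₁ = 1.5, Var(x̄₁−x̄₂) = σ²(1/n₁ + 1/(k·n₁)) = σ²·(k+1)/(k·n₁).
So n₁ = (1 + 1/k)·((z_{α/2} + z_β)/d)² = 1.667 × (2.802/0.38)².
n₁ = 1.667 × 54.37 = 90.6.
Round up: n₁ = 91, giving n₂ = ⌈1.5 × 91⌉ = ⌈136.5⌉ = 137.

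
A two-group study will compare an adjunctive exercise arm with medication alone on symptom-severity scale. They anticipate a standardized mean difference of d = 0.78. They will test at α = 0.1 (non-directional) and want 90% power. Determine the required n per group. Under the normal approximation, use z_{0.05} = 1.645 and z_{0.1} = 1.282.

For two independent groups with equal n: n = 2·((z_{α/2} + z_β) / d)².
z_{α/2} + z_β = 1.645 + 1.282 = 2.927.
n = 2 × (2.927 / 0.78)² = 2 × 3.753² = 2 × 14.08 = 28.2.
Round up to the next whole participant.

n = 29 per group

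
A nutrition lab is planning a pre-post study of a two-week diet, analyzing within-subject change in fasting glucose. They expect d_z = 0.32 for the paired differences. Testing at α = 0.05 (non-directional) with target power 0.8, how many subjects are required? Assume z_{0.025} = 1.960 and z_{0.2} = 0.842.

n = 77 pairs

For a paired (one-sample on differences) test: n = ((z_{α/2} + z_β) / d)².
z_{α/2} + z_β = 1.960 + 0.842 = 2.802.
n = (2.802 / 0.32)² = 8.756² = 76.67.
Round up.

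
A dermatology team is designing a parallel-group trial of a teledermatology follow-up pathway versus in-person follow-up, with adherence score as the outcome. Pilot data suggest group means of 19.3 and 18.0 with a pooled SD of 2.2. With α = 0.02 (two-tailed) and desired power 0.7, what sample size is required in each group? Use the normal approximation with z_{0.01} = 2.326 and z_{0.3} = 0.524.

n = 47 per group

Cohen's d = |M₁ − M₂| / SD_pooled = |19.3 − 18.0| / 2.2 = 1.3 / 2.2 = 0.591.
For two independent groups with equal n: n = 2·((z_{α/2} + z_β) / d)².
z_{α/2} + z_β = 2.326 + 0.524 = 2.850.
n = 2 × (2.850 / 0.591)² = 2 × 4.822² = 2 × 23.25 = 46.5.
Round up to the next whole participant.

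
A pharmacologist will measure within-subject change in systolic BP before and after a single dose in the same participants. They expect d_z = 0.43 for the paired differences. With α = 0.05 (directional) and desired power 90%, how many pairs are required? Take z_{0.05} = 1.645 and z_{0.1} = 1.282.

n = 47 pairs

For a paired (one-sample on differences) test: n = ((z_{α} + z_β) / d)².
z_{α} + z_β = 1.645 + 1.282 = 2.927.
n = (2.927 / 0.43)² = 6.807² = 46.33.
Round up.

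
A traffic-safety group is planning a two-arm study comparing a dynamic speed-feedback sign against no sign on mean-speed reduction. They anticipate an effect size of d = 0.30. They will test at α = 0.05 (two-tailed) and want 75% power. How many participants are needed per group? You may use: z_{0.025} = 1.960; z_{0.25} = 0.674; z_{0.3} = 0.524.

For two independent groups with equal n: n = 2·((z_{α/2} + z_β) / d)².
z_{α/2} + z_β = 1.960 + 0.674 = 2.634.
n = 2 × (2.634 / 0.30)² = 2 × 8.780² = 2 × 77.09 = 154.2.
Round up to the next whole participant.

n = 155 per group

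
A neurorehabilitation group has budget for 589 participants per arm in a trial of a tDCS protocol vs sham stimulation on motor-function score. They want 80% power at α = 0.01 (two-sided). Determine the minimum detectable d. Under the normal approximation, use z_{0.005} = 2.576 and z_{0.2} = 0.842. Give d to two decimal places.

For two independent groups of n = 589 each: d_min = (z_{α/2} + z_β)·√(2/n).
z-sum = 2.576 + 0.842 = 3.418.
d_min = 3.418 × √(2/589) = 3.418 × 0.0583 = 0.199.

d_min ≈ 0.20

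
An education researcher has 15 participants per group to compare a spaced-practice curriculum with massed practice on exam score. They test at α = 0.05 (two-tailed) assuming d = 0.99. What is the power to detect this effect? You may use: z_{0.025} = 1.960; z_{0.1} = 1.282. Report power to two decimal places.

power ≈ 0.77

For two equal groups, power = Φ(d·√(n/2) − z_{α/2}).
d·√(n/2) = 0.99 × √(15/2) = 0.99 × 2.739 = 2.711.
z_β = 2.711 − 1.960 = 0.751.
Power = Φ(0.751) = 0.774.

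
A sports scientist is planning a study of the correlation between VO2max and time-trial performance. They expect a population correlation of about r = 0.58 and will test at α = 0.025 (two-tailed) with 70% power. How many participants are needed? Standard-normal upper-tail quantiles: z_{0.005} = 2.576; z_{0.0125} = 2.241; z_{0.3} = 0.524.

n = 21

Fisher's z: C = ½·ln((1+r)/(1−r)) = ½·ln(3.7619) = 0.6625.
n = ((z_{α/2} + z_β)/C)² + 3.
(2.241 + 0.524) / 0.6625 = 2.765 / 0.6625 = 4.174.
n = 4.174² + 3 = 17.42 + 3 = 20.4.
Round up.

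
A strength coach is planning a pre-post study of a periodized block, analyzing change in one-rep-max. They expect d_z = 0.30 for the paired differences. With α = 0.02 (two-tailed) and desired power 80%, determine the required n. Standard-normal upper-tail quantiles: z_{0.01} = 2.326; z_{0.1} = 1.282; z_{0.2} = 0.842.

For a paired (one-sample on differences) test: n = ((z_{α/2} + z_β) / d)².
z_{α/2} + z_β = 2.326 + 0.842 = 3.168.
n = (3.168 / 0.30)² = 10.560² = 111.51.
Round up.

n = 112 pairs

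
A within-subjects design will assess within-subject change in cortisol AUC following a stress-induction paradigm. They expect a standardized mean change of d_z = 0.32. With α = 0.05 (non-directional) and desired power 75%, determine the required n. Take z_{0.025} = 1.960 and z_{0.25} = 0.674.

n = 68 pairs

For a paired (one-sample on differences) test: n = ((z_{α/2} + z_β) / d)².
z_{α/2} + z_β = 1.960 + 0.674 = 2.634.
n = (2.634 / 0.32)² = 8.231² = 67.75.
Round up.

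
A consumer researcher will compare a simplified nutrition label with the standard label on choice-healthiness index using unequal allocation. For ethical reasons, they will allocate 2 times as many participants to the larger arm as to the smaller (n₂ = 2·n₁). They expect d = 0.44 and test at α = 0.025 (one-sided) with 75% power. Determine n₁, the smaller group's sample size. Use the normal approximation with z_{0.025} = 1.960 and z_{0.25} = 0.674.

With allocation ratio k = n₂/n₁ = 2, Var(x̄₁−x̄₂) = σ²(1/n₁ + 1/(k·n₁)) = σ²·(k+1)/(k·n₁).
So n₁ = (1 + 1/k)·((z_{α} + z_β)/d)² = 1.500 × (2.634/0.44)².
n₁ = 1.500 × 35.84 = 53.8.
Round up: n₁ = 54, giving n₂ = 2 × 54 = 108.

n₁ = 54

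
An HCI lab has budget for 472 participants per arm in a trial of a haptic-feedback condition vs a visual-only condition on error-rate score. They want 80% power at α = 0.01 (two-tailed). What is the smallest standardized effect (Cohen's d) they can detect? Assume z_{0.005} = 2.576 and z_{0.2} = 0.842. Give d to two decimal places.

d_min ≈ 0.22

For two independent groups of n = 472 each: d_min = (z_{α/2} + z_β)·√(2/n).
z-sum = 2.576 + 0.842 = 3.418.
d_min = 3.418 × √(2/472) = 3.418 × 0.0651 = 0.222.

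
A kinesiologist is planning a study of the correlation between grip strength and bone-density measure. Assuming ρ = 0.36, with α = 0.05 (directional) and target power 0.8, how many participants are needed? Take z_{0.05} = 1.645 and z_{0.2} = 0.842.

Fisher's z: C = ½·ln((1+r)/(1−r)) = ½·ln(2.1250) = 0.3769.
n = ((z_{α} + z_β)/C)² + 3.
(1.645 + 0.842) / 0.3769 = 2.487 / 0.3769 = 6.599.
n = 6.599² + 3 = 43.54 + 3 = 46.5.
Round up.

n = 47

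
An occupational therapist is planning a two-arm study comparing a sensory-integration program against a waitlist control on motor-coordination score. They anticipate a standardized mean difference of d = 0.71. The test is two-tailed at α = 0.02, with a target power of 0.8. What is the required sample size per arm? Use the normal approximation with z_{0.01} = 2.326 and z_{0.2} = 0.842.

n = 40 per group

For two independent groups with equal n: n = 2·((z_{α/2} + z_β) / d)².
z_{α/2} + z_β = 2.326 + 0.842 = 3.168.
n = 2 × (3.168 / 0.71)² = 2 × 4.462² = 2 × 19.91 = 39.8.
Round up to the next whole participant.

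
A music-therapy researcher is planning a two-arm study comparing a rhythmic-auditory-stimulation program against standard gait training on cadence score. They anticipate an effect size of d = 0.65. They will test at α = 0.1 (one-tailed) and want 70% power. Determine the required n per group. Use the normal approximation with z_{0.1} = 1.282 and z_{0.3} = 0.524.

For two independent groups with equal n: n = 2·((z_{α} + z_β) / d)².
z_{α} + z_β = 1.282 + 0.524 = 1.806.
n = 2 × (1.806 / 0.65)² = 2 × 2.778² = 2 × 7.72 = 15.4.
Round up to the next whole participant.

n = 16 per group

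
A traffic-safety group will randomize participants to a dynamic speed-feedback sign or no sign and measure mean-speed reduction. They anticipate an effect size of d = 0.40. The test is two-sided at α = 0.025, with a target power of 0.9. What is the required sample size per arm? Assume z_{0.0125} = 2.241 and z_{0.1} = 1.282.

For two independent groups with equal n: n = 2·((z_{α/2} + z_β) / d)².
z_{α/2} + z_β = 2.241 + 1.282 = 3.523.
n = 2 × (3.523 / 0.40)² = 2 × 8.807² = 2 × 77.57 = 155.1.
Round up to the next whole participant.

n = 156 per group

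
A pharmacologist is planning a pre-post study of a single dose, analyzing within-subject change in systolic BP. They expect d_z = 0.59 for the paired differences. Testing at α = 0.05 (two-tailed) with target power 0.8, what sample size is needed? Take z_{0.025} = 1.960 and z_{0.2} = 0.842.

For a paired (one-sample on differences) test: n = ((z_{α/2} + z_β) / d)².
z_{α/2} + z_β = 1.960 + 0.842 = 2.802.
n = (2.802 / 0.59)² = 4.749² = 22.55.
Round up.

n = 23 pairs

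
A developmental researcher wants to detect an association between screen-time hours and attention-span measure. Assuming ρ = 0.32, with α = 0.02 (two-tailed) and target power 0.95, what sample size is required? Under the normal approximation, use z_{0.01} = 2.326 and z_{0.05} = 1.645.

Fisher's z: C = ½·ln((1+r)/(1−r)) = ½·ln(1.9412) = 0.3316.
n = ((z_{α/2} + z_β)/C)² + 3.
(2.326 + 1.645) / 0.3316 = 3.971 / 0.3316 = 11.975.
n = 11.975² + 3 = 143.41 + 3 = 146.4.
Round up.

n = 147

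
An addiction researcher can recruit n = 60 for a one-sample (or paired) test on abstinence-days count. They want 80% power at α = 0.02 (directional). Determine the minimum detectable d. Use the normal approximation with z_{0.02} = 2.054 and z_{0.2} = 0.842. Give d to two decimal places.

d_min ≈ 0.37

For a single sample (or paired design) of n = 60: d_min = (z_{α} + z_β)/√n.
z-sum = 2.054 + 0.842 = 2.896.
d_min = 2.896 / √60 = 2.896 / 7.746 = 0.374.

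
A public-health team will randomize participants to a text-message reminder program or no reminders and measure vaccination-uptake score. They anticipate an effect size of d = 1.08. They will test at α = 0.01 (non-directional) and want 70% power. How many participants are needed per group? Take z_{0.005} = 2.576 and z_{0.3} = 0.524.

n = 17 per group

For two independent groups with equal n: n = 2·((z_{α/2} + z_β) / d)².
z_{α/2} + z_β = 2.576 + 0.524 = 3.100.
n = 2 × (3.100 / 1.08)² = 2 × 2.870² = 2 × 8.24 = 16.5.
Round up to the next whole participant.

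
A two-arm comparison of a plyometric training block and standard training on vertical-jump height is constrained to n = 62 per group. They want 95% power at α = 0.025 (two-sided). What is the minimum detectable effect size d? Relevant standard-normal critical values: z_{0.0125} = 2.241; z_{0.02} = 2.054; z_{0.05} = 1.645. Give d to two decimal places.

d_min ≈ 0.70

For two independent groups of n = 62 each: d_min = (z_{α/2} + z_β)·√(2/n).
z-sum = 2.241 + 1.645 = 3.886.
d_min = 3.886 × √(2/62) = 3.886 × 0.1796 = 0.698.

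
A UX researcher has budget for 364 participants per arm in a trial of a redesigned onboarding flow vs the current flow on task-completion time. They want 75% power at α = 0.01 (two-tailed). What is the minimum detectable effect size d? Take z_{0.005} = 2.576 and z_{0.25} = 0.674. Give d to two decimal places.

For two independent groups of n = 364 each: d_min = (z_{α/2} + z_β)·√(2/n).
z-sum = 2.576 + 0.674 = 3.250.
d_min = 3.250 × √(2/364) = 3.250 × 0.0741 = 0.241.

d_min ≈ 0.24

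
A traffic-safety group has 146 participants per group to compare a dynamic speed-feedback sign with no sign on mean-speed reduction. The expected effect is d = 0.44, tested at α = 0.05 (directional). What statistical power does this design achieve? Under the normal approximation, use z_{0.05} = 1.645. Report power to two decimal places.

power ≈ 0.98

For two equal groups, power = Φ(d·√(n/2) − z_{α}).
d·√(n/2) = 0.44 × √(146/2) = 0.44 × 8.544 = 3.759.
z_β = 3.759 − 1.645 = 2.114.
Power = Φ(2.114) = 0.983.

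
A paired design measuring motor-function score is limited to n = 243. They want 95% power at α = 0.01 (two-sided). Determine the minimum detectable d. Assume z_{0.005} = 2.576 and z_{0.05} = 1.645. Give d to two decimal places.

For a single sample (or paired design) of n = 243: d_min = (z_{α/2} + z_β)/√n.
z-sum = 2.576 + 1.645 = 4.221.
d_min = 4.221 / √243 = 4.221 / 15.588 = 0.271.

d_min ≈ 0.27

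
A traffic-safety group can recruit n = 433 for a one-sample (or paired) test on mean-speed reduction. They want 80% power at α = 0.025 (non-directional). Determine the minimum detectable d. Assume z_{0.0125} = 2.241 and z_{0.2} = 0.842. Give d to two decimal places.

For a single sample (or paired design) of n = 433: d_min = (z_{α/2} + z_β)/√n.
z-sum = 2.241 + 0.842 = 3.083.
d_min = 3.083 / √433 = 3.083 / 20.809 = 0.148.

d_min ≈ 0.15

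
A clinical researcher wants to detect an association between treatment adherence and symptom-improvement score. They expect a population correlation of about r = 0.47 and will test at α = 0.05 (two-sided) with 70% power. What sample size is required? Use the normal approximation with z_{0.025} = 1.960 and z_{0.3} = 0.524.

Fisher's z: C = ½·ln((1+r)/(1−r)) = ½·ln(2.7736) = 0.5101.
n = ((z_{α/2} + z_β)/C)² + 3.
(1.960 + 0.524) / 0.5101 = 2.484 / 0.5101 = 4.870.
n = 4.870² + 3 = 23.71 + 3 = 26.7.
Round up.

n = 27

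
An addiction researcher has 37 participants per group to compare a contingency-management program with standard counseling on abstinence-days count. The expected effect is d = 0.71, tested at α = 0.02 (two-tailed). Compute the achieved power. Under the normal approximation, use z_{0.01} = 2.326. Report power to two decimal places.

For two equal groups, power = Φ(d·√(n/2) − z_{α/2}).
d·√(n/2) = 0.71 × √(37/2) = 0.71 × 4.301 = 3.054.
z_β = 3.054 − 2.326 = 0.728.
Power = Φ(0.728) = 0.767.

power ≈ 0.77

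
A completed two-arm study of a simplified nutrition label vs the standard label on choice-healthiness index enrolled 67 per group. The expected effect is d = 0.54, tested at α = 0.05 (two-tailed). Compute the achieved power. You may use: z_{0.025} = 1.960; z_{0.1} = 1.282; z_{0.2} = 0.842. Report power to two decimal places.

For two equal groups, power = Φ(d·√(n/2) − z_{α/2}).
d·√(n/2) = 0.54 × √(67/2) = 0.54 × 5.788 = 3.125.
z_β = 3.125 − 1.960 = 1.165.
Power = Φ(1.165) = 0.878.

power ≈ 0.88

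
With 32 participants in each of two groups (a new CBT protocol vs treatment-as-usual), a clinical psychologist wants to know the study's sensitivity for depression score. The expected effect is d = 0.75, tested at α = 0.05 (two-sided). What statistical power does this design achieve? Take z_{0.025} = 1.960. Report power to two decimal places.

For two equal groups, power = Φ(d·√(n/2) − z_{α/2}).
d·√(n/2) = 0.75 × √(32/2) = 0.75 × 4.000 = 3.000.
z_β = 3.000 − 1.960 = 1.040.
Power = Φ(1.040) = 0.851.

power ≈ 0.85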